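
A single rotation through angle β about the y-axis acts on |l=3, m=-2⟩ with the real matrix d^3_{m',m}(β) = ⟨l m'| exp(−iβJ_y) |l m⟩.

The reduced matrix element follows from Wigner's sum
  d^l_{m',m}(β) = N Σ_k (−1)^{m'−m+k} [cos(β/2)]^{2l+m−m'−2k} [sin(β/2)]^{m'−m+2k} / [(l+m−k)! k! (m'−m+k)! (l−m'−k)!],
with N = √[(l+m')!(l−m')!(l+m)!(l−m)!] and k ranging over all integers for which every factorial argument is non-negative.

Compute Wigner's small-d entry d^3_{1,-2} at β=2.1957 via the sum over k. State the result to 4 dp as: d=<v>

d^3_{1,-2}(β=2.1957) via Wigner's sum:
Half-angle: c=0.455511, s=0.890230. N=√(24·2·1·120)=75.894664
k: max(0,(-2)−(1))=0 … min(3+(-2),3−(1))=1
  k=0: (−1)^3·75.8947/(12)·0.4555^3·0.8902^3 = -0.421729
  k=1: (−1)^4·75.8947/(24)·0.4555^1·0.8902^5 = +0.805398
d^3_{1,-2}(2.1957) = -0.421729 +0.805398 = +0.383668

d=0.3837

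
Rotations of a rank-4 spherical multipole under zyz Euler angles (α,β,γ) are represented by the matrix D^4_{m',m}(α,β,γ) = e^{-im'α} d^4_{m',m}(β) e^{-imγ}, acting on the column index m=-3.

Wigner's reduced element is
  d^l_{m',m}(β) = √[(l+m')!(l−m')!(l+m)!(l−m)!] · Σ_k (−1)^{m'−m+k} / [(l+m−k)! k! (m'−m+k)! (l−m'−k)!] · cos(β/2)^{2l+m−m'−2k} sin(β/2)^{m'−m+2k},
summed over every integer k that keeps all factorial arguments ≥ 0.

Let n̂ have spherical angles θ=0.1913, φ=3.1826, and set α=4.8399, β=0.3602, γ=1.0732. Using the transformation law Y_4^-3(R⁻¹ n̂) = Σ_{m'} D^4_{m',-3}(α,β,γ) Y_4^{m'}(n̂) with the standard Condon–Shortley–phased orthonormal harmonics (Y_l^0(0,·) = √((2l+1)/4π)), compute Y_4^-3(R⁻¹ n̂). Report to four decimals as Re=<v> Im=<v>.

Need the full column D^4_{m',-3} for m'=−4..4 at α=4.8399, β=0.3602, γ=1.0732.
cos(β/2)=0.983826, sin(β/2)=0.179128
d^4_{-4,-3}: single k=1 term ⇒ +0.451997;  D = -0.376072-0.250741i
d^4_{-3,-3}: k∈[0..1] ⇒ +0.877699 -0.203673 = +0.674026;  D = +0.299559-0.603801i
d^4_{-2,-3}: k∈[0..1] ⇒ -0.597936 +0.059466 = -0.538470;  D = -0.508885-0.176030i
d^4_{-1,-3}: k∈[0..1] ⇒ +0.230944 -0.012760 = +0.218184;  D = -0.044526+0.213592i
d^4_{0,-3}: k∈[0..1] ⇒ -0.062682 +0.002078 = -0.060604;  D = +0.060420+0.004723i
d^4_{1,-3}: k∈[0..1] ⇒ +0.012760 -0.000254 = +0.012506;  D = -0.000619-0.012491i
d^4_{2,-3}: k∈[0..1] ⇒ -0.001971 +0.000022 = -0.001950;  D = -0.001919+0.000343i
d^4_{3,-3}: k∈[0..1] ⇒ +0.000224 -0.000001 = +0.000223;  D = +0.000067+0.000213i
d^4_{4,-3}: single k=0 term ⇒ -0.000016;  D = +0.000015-0.000007i
Y_4^{m'}(θ=0.1913,φ=3.1826) and Σ D·Y over m':
  (-0.3761-0.2507i)·(+0.0006-0.0001i)  (+0.2996-0.6038i)·(-0.0084+0.0010i)  (-0.5089-0.1760i)·(+0.0693-0.0057i)  (-0.0445+0.2136i)·(-0.3306+0.0136i)  (+0.0604+0.0047i)·(+0.6982+0.0000i)  (-0.0006-0.0125i)·(+0.3306+0.0136i)  (-0.0019+0.0003i)·(+0.0693+0.0057i)  (+0.0001+0.0002i)·(+0.0084+0.0010i)  (+0.0000-0.0000i)·(+0.0006+0.0001i)
Y_4^-3(R⁻¹ n̂) = +0.015461-0.076078i

Re=0.0155 Im=-0.0761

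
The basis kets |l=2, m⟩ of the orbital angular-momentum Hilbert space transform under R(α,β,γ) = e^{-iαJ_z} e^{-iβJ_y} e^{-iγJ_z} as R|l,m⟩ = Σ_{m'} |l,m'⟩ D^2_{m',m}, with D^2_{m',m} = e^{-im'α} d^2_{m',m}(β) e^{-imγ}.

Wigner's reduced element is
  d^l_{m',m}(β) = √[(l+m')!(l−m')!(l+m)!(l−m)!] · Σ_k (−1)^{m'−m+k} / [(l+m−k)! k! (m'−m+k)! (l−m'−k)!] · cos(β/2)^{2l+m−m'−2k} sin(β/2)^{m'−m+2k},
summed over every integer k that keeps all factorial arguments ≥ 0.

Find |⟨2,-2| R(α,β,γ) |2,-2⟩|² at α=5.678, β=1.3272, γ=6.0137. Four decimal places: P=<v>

P=0.1483

Split into d^2_{-2,-2}(β=1.3272) × two z-phases.
With c≡cos(β/2)=0.787780 and s≡sin(β/2)=0.615957, N=[1·24·1·24]^{1/2}=24.000000
k: max(0,(-2)−(-2))=0 … min(2+(-2),2−(-2))=0
  k=0: (−1)^0·24.0000/(24)·0.7878^4·0.6160^0 = +0.385141
d^2_{-2,-2}(1.3272) = +0.385141
|D^2_{-2,-2}|² = |d^2_{-2,-2}(β)|² = (+0.385141)² = 0.148333 (the z-rotation phases have unit modulus)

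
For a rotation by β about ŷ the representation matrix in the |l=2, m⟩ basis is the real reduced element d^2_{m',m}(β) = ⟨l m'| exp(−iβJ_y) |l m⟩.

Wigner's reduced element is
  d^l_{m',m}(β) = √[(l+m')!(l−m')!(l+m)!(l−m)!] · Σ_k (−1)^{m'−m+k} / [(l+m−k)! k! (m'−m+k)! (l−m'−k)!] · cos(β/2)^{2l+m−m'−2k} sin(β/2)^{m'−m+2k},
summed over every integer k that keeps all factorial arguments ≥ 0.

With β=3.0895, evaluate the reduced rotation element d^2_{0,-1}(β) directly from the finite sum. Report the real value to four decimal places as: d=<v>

d^2_{0,-1}(β=3.0895) via Wigner's sum:
Half-angle: c=0.026043, s=0.999661. N=√(2·2·1·6)=4.898979
The bounds max(0,m−m')=0 and min(l+m,l−m')=1 give 2 terms
  k=0: (−1)^1·4.8990/(2)·0.0260^3·0.9997^1 = -0.000043
  k=1: (−1)^2·4.8990/(2)·0.0260^1·0.9997^3 = +0.063728
d^2_{0,-1}(3.0895) = -0.000043 +0.063728 = +0.063685

d=0.0637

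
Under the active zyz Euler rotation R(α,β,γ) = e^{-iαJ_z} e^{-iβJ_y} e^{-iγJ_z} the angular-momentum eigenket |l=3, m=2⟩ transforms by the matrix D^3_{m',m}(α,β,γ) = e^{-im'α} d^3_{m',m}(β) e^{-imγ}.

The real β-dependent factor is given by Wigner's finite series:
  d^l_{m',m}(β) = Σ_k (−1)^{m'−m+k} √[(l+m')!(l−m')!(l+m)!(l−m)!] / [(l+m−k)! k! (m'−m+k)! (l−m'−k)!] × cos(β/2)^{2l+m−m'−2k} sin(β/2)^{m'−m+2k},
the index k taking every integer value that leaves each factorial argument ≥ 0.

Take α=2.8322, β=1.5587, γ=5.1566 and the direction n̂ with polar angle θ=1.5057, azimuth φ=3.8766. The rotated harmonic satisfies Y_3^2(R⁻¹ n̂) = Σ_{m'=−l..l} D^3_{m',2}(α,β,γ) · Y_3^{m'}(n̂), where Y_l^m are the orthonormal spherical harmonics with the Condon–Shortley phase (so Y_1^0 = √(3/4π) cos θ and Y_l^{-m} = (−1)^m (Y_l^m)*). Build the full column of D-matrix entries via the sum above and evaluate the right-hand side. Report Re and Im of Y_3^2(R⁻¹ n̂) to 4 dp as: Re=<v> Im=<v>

Re=0.2803 Im=-0.2621

Need the full column D^3_{m',2} for m'=−3..3 at α=2.8322, β=1.5587, γ=5.1566.
cos(β/2)=0.711371, sin(β/2)=0.702817
d^3_{-3,2}: single k=5 term ⇒ +0.298802;  D = -0.072709-0.289821i
d^3_{-2,2}: k∈[4..5] ⇒ +0.617350 -0.120519 = +0.496831;  D = -0.031572+0.495827i
d^3_{-1,2}: k∈[3..4] ⇒ +0.790396 -0.385752 = +0.404644;  D = +0.147450-0.376823i
d^3_{0,2}: k∈[2..3] ⇒ +0.692833 -0.676273 = +0.016561;  D = -0.010444+0.012852i
d^3_{1,2}: k∈[1..2] ⇒ +0.404876 -0.790396 = -0.385520;  D = -0.322678+0.210961i
d^3_{2,2}: k∈[0..1] ⇒ +0.129591 -0.632467 = -0.502876;  D = +0.484706-0.133957i
d^3_{3,2}: single k=0 term ⇒ -0.313615;  D = -0.313368-0.012465i
Y_3^{m'}(θ=1.5057,φ=3.8766) and Σ D·Y over m':
  (-0.0727-0.2898i)·(+0.2457+0.3340i)  (-0.0316+0.4958i)·(+0.0067-0.0659i)  (+0.1474-0.3768i)·(+0.2342-0.2117i)  (-0.0104+0.0129i)·(-0.0723+0.0000i)  (-0.3227+0.2110i)·(-0.2342-0.2117i)  (+0.4847-0.1340i)·(+0.0067+0.0659i)  (-0.3134-0.0125i)·(-0.2457+0.3340i)
Y_3^2(R⁻¹ n̂) = +0.280304-0.262133i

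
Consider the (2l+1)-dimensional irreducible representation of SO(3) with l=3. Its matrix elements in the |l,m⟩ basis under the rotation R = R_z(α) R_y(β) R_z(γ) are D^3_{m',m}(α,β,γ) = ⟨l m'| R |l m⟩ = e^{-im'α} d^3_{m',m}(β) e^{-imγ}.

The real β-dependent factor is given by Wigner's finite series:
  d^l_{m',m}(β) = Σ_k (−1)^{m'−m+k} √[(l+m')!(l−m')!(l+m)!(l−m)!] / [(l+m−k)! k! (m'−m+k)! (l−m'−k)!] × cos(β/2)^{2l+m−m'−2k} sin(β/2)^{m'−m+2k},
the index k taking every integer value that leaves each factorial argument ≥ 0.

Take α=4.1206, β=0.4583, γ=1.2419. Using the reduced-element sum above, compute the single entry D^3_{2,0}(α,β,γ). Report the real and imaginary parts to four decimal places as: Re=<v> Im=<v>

Re=-0.0908 Im=-0.2226

D^3_{2,0}(4.1206,0.4583,1.2419) = e^{-i·2·4.1206}·d^3_{2,0}(0.4583)·e^{-i·0·1.2419}. Compute d first:
c=cos(0.4583/2)=0.973860, s=sin(0.4583/2)=0.227150; N=√[120·1·6·6]=65.726707
k: max(0,(0)−(2))=0 … min(3+(0),3−(2))=1
  k=0: (−1)^2·65.7267/(12)·0.9739^4·0.2271^2 = +0.254197
  k=1: (−1)^3·65.7267/(12)·0.9739^2·0.2271^4 = -0.013829
d^3_{2,0}(0.4583) = +0.254197 -0.013829 = +0.240368
D = (-0.377614-0.925963i)·(+0.240368)·(+1.000000+0.000000i) = -0.090766-0.222572i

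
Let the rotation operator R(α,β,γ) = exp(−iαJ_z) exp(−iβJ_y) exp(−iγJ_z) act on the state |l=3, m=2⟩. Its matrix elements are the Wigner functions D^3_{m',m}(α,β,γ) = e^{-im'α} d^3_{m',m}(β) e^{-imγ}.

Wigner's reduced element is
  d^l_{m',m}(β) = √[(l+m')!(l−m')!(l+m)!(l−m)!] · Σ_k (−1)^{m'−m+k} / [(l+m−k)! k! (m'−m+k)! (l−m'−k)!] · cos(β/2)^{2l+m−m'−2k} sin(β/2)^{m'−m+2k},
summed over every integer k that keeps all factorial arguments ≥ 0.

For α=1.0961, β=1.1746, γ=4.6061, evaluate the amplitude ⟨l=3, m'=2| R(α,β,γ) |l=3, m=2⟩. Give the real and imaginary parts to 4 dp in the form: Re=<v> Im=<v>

First d^3_{2,2}(β=1.1746), then the phase factors e^{-i(2)α} and e^{-i(2)γ}:
Half-angle: c=0.832440, s=0.554115. N=√(120·1·120·1)=120.000000
k: max(0,(2)−(2))=0 … min(3+(2),3−(2))=1
  k=0: (−1)^0·120.0000/(120)·0.8324^6·0.5541^0 = +0.332749
  k=1: (−1)^1·120.0000/(24)·0.8324^4·0.5541^2 = -0.737194
d^3_{2,2}(1.1746) = +0.332749 -0.737194 = -0.404445
Phases: e^{-i·(2)·1.0961}=-0.582177-0.813062i, e^{-i·(2)·4.6061}=-0.977490-0.210981i ⇒ D=-0.160780-0.371114i

Re=-0.1608 Im=-0.3711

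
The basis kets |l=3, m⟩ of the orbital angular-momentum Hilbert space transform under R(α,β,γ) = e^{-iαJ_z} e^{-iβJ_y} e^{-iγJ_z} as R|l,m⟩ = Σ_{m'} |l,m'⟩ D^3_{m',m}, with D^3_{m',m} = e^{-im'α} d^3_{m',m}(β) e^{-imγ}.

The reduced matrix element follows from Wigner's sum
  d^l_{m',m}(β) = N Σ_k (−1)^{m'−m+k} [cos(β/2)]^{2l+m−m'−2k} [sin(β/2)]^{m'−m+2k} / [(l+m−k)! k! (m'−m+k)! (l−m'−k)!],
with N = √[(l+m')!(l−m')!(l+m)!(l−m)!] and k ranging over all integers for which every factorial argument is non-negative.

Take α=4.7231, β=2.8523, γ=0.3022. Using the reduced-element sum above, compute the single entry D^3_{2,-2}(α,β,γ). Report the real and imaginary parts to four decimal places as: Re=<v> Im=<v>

First d^3_{2,-2}(β=2.8523), then the phase factors e^{-i(2)α} and e^{-i(-2)γ}:
Half-angle: c=0.144142, s=0.989557. N=√(120·1·1·120)=120.000000
k∈{0,1} keeps every argument non-negative
  k=0: (−1)^4·120.0000/(24)·0.1441^2·0.9896^4 = +0.099613
  k=1: (−1)^5·120.0000/(120)·0.1441^0·0.9896^6 = -0.938955
d^3_{2,-2}(2.8523) = +0.099613 -0.938955 = -0.839342
Phases: e^{-i·(2)·4.7231}=-0.999771+0.021420i, e^{-i·(-2)·0.3022}=+0.822843+0.568268i ⇒ D=+0.700705+0.462068i

Re=0.7007 Im=0.4621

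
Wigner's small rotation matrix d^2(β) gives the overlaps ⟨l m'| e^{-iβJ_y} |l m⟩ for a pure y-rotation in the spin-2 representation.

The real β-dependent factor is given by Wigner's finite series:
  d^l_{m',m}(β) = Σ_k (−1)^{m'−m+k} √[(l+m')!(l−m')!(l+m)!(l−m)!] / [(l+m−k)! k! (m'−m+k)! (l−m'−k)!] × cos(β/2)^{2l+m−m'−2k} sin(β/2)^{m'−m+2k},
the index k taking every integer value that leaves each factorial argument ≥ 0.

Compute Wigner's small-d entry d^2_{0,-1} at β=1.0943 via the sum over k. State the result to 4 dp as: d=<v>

d=-0.4992

d^2_{0,-1}(β=1.0943) via Wigner's sum:
c=cos(1.0943/2)=0.854011, s=sin(1.0943/2)=0.520255; N=√[2·2·1·6]=4.898979
The bounds max(0,m−m')=0 and min(l+m,l−m')=1 give 2 terms
  k=0: (−1)^1·4.8990/(2)·0.8540^3·0.5203^1 = -0.793747
  k=1: (−1)^2·4.8990/(2)·0.8540^1·0.5203^3 = +0.294570
d^2_{0,-1}(1.0943) = -0.793747 +0.294570 = -0.499177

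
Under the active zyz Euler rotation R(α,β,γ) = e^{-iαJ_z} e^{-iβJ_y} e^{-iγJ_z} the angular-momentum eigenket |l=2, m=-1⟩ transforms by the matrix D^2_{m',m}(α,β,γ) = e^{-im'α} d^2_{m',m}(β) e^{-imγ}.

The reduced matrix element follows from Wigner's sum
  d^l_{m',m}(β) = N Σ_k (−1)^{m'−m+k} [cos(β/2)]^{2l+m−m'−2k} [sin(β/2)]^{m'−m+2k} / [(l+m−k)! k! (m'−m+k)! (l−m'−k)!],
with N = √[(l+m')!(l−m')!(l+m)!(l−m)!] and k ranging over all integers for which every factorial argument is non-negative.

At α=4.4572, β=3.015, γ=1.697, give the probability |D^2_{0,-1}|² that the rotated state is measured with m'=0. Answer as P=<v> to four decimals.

Split into d^2_{0,-1}(β=3.015) × two z-phases.
With c≡cos(β/2)=0.063254 and s≡sin(β/2)=0.997997, N=[2·2·1·6]^{1/2}=4.898979
Admissible k: 0..1 (factorial args all ≥0)
  k=0: (−1)^1·4.8990/(2)·0.0633^3·0.9980^1 = -0.000619
  k=1: (−1)^2·4.8990/(2)·0.0633^1·0.9980^3 = +0.154011
d^2_{0,-1}(3.015) = -0.000619 +0.154011 = +0.153393
|D^2_{0,-1}|² = |d^2_{0,-1}(β)|² = (+0.153393)² = 0.023529 (the z-rotation phases have unit modulus)

P=0.0235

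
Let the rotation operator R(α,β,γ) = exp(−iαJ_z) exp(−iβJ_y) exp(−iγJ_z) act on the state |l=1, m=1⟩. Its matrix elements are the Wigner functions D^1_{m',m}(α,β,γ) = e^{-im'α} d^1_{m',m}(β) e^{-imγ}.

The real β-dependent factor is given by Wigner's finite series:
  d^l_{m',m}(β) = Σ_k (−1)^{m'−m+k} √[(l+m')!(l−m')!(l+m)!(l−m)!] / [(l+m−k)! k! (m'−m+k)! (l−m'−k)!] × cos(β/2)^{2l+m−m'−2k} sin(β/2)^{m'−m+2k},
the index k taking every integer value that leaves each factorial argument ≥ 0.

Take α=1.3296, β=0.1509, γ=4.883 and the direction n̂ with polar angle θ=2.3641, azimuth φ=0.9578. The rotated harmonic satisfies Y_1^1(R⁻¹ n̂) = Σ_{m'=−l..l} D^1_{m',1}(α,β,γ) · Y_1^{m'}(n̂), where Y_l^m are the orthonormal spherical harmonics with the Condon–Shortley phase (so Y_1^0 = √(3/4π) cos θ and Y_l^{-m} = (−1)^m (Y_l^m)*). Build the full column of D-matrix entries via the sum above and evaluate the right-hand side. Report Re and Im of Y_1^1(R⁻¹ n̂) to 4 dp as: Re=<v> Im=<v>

Re=-0.1310 Im=-0.2415

Need the full column D^1_{m',1} for m'=−1..1 at α=1.3296, β=0.1509, γ=4.883.
cos(β/2)=0.997155, sin(β/2)=0.075378
d^1_{-1,1}: single k=2 term ⇒ +0.005682;  D = -0.005207+0.002274i
d^1_{0,1}: single k=1 term ⇒ +0.106298;  D = +0.018048+0.104755i
d^1_{1,1}: single k=0 term ⇒ +0.994318;  D = +0.991842+0.070126i
Y_1^{m'}(θ=2.3641,φ=0.9578) and Σ D·Y over m':
  (-0.0052+0.0023i)·(+0.1394-0.1982i)  (+0.0180+0.1048i)·(-0.3482+0.0000i)  (+0.9918+0.0701i)·(-0.1394-0.1982i)
Y_1^1(R⁻¹ n̂) = -0.130957-0.241524i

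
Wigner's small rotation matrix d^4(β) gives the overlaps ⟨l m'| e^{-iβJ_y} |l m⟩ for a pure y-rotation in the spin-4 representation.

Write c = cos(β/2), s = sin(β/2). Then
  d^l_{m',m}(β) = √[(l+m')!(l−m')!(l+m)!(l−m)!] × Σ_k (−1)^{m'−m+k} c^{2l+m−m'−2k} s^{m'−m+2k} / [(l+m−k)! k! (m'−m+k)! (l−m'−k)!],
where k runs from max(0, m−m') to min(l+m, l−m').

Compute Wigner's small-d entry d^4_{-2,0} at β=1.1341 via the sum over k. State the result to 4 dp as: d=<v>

d^4_{-2,0}(β=1.1341) via Wigner's sum:
Half-angle: c=0.843489, s=0.537146. N=√(2·720·24·24)=910.735966
k∈{2,3,4} keeps every argument non-negative
  k=2: (−1)^0·910.7360/(96)·0.8435^6·0.5371^2 = +0.985788
  k=3: (−1)^1·910.7360/(36)·0.8435^4·0.5371^4 = -1.066051
  k=4: (−1)^2·910.7360/(96)·0.8435^2·0.5371^6 = +0.162119
d^4_{-2,0}(1.1341) = +0.985788 -1.066051 +0.162119 = +0.081856

d=0.0819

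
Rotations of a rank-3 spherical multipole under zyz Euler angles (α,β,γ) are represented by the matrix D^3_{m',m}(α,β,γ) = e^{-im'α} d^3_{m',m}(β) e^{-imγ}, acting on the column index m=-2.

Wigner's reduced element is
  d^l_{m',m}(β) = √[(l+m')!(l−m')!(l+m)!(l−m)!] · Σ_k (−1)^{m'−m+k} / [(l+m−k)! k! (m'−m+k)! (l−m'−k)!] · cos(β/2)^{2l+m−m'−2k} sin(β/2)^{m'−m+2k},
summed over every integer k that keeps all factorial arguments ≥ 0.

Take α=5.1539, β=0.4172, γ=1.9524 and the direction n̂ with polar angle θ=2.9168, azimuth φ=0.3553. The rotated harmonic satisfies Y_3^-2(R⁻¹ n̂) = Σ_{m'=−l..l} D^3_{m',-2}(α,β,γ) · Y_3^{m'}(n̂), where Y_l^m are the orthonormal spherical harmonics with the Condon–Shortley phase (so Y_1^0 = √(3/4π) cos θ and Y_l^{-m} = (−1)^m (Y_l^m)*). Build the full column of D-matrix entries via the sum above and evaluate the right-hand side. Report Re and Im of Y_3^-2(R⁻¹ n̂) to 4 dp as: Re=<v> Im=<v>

Re=0.1932 Im=-0.0441

Need the full column D^3_{m',-2} for m'=−3..3 at α=5.1539, β=0.4172, γ=1.9524.
cos(β/2)=0.978322, sin(β/2)=0.207090
d^3_{-3,-2}: single k=1 term ⇒ +0.454616;  D = +0.395213+0.224683i
d^3_{-2,-2}: k∈[0..1] ⇒ +0.876779 -0.196434 = +0.680345;  D = -0.051272+0.678411i
d^3_{-1,-2}: k∈[0..1] ⇒ -0.586906 +0.052596 = -0.534310;  D = +0.498906-0.191259i
d^3_{0,-2}: k∈[0..1] ⇒ +0.215183 -0.009642 = +0.205541;  D = -0.148529-0.142079i
d^3_{1,-2}: k∈[0..1] ⇒ -0.052596 +0.001178 = -0.051418;  D = -0.016257+0.048780i
d^3_{2,-2}: k∈[0..1] ⇒ +0.008802 -0.000079 = +0.008723;  D = +0.008660-0.001043i
d^3_{3,-2}: single k=0 term ⇒ -0.000913;  D = -0.000486-0.000773i
Y_3^{m'}(θ=2.9168,φ=0.3553) and Σ D·Y over m':
  (+0.3952+0.2247i)·(+0.0022-0.0040i)  (-0.0513+0.6784i)·(-0.0375+0.0323i)  (+0.4989-0.1913i)·(+0.2534-0.0940i)  (-0.1485-0.1421i)·(-0.6372+0.0000i)  (-0.0163+0.0488i)·(-0.2534-0.0940i)  (+0.0087-0.0010i)·(-0.0375-0.0323i)  (-0.0005-0.0008i)·(-0.0022-0.0040i)
Y_3^-2(R⁻¹ n̂) = +0.193227-0.044107i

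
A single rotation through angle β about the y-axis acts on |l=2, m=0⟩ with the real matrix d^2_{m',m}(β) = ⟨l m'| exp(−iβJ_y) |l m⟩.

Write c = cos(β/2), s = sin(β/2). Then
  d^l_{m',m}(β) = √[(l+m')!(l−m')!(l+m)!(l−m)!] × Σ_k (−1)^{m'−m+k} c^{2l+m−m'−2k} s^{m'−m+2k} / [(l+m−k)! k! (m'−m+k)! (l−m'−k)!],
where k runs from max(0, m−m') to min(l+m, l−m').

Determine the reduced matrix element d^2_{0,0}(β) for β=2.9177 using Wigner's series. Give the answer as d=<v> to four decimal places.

d=0.9261

d^2_{0,0}(β=2.9177) via Wigner's sum:
Half-angle: c=0.111713, s=0.993741. N=√(2·2·2·2)=4.000000
k: max(0,(0)−(0))=0 … min(2+(0),2−(0))=2
  k=0: (−1)^0·4.0000/(4)·0.1117^4·0.9937^0 = +0.000156
  k=1: (−1)^1·4.0000/(1)·0.1117^2·0.9937^2 = -0.049296
  k=2: (−1)^2·4.0000/(4)·0.1117^0·0.9937^4 = +0.975196
d^2_{0,0}(2.9177) = +0.000156 -0.049296 +0.975196 = +0.926056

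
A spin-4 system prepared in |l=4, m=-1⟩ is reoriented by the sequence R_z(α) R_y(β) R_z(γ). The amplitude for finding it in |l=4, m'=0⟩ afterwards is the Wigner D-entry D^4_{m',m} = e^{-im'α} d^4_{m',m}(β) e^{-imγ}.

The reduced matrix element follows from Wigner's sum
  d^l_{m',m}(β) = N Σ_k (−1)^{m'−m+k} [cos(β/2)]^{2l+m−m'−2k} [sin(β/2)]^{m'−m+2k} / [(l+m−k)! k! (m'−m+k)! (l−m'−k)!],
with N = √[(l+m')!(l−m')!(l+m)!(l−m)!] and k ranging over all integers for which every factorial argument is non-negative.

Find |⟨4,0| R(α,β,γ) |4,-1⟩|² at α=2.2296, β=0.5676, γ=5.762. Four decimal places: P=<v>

P=0.2509

Split into d^4_{0,-1}(β=0.5676) × two z-phases.
c=cos(0.5676/2)=0.959998, s=sin(0.5676/2)=0.280006; N=√[24·24·6·120]=643.987578
The bounds max(0,m−m')=0 and min(l+m,l−m')=3 give 4 terms
  k=0: (−1)^1·643.9876/(144)·0.9600^7·0.2800^1 = -0.940969
  k=1: (−1)^2·643.9876/(24)·0.9600^5·0.2800^3 = +0.480307
  k=2: (−1)^3·643.9876/(24)·0.9600^3·0.2800^5 = -0.040861
  k=3: (−1)^4·643.9876/(144)·0.9600^1·0.2800^7 = +0.000579
d^4_{0,-1}(0.5676) = -0.940969 +0.480307 -0.040861 +0.000579 = -0.500943
|D^4_{0,-1}|² = |d^4_{0,-1}(β)|² = (-0.500943)² = 0.250944 (the z-rotation phases have unit modulus)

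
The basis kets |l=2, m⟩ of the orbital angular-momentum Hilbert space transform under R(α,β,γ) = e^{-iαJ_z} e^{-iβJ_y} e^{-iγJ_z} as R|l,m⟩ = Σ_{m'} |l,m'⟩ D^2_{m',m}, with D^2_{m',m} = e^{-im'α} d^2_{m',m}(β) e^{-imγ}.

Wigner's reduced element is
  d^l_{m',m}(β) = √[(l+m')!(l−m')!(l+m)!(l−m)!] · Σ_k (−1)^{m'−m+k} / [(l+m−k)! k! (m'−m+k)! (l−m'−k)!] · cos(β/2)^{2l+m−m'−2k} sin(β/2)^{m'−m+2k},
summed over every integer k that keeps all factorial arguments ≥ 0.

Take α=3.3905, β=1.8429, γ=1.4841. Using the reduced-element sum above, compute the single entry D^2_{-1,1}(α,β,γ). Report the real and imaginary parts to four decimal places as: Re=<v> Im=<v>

Re=-0.0966 Im=0.2770

D^2_{-1,1}(3.3905,1.8429,1.4841) = e^{-i·-1·3.3905}·d^2_{-1,1}(1.8429)·e^{-i·1·1.4841}. Compute d first:
c=cos(1.8429/2)=0.604666, s=sin(1.8429/2)=0.796479; N=√[1·6·6·1]=6.000000
k: max(0,(1)−(-1))=2 … min(2+(1),2−(-1))=3
  k=2: (−1)^0·6.0000/(2)·0.6047^2·0.7965^2 = +0.695827
  k=3: (−1)^1·6.0000/(6)·0.6047^0·0.7965^4 = -0.402437
d^2_{-1,1}(1.8429) = +0.695827 -0.402437 = +0.293390
Attach z-rotation phases: D = e^{-i(-1)(3.3905)}·(+0.293390)·e^{-i(1)(1.4841)} = -0.096625+0.277022i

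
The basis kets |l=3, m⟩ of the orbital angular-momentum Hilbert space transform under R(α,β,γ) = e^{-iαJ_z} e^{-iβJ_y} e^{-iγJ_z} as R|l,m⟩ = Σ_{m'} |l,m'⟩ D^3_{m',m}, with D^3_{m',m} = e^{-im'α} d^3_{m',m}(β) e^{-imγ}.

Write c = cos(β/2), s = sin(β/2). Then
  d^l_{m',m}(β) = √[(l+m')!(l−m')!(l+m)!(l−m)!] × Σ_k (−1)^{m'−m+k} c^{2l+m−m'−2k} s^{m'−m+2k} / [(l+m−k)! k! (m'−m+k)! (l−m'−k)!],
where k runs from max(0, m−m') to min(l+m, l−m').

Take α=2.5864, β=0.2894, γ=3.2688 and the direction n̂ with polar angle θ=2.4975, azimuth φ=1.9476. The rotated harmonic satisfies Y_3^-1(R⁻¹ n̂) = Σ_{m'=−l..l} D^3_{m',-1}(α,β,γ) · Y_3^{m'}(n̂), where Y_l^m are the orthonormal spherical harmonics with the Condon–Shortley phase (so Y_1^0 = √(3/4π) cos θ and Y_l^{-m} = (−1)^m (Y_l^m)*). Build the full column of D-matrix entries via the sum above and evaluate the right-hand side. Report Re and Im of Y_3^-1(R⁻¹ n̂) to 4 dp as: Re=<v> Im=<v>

Need the full column D^3_{m',-1} for m'=−3..3 at α=2.5864, β=0.2894, γ=3.2688.
cos(β/2)=0.989549, sin(β/2)=0.144196
d^3_{-3,-1}: single k=2 term ⇒ +0.077215;  D = +0.002503-0.077174i
d^3_{-2,-1}: k∈[1..2] ⇒ +0.432652 -0.018374 = +0.414278;  D = -0.229668+0.344789i
d^3_{-1,-1}: k∈[0..2] ⇒ +0.938911 -0.159494 +0.002540 = +0.781957;  D = +0.711428-0.324542i
d^3_{0,-1}: k∈[0..2] ⇒ -0.473947 +0.030191 -0.000214 = -0.443969;  D = +0.440382+0.056324i
d^3_{1,-1}: k∈[0..2] ⇒ +0.119620 -0.003387 +0.000009 = +0.116243;  D = +0.090211+0.073309i
d^3_{2,-1}: k∈[0..1] ⇒ -0.018374 +0.000195 = -0.018179;  D = +0.005946+0.017179i
d^3_{3,-1}: single k=0 term ⇒ +0.001640;  D = -0.000361+0.001599i
Y_3^{m'}(θ=2.4975,φ=1.9476) and Σ D·Y over m':
  (+0.0025-0.0772i)·(+0.0817+0.0385i)  (-0.2297+0.3448i)·(+0.2149-0.2016i)  (+0.7114-0.3245i)·(-0.1569-0.3965i)  (+0.4404+0.0563i)·(-0.0588+0.0000i)  (+0.0902+0.0733i)·(+0.1569-0.3965i)  (+0.0059+0.0172i)·(+0.2149+0.2016i)  (-0.0004+0.0016i)·(-0.0817+0.0385i)
Y_3^-1(R⁻¹ n̂) = -0.201849-0.139790i

Re=-0.2018 Im=-0.1398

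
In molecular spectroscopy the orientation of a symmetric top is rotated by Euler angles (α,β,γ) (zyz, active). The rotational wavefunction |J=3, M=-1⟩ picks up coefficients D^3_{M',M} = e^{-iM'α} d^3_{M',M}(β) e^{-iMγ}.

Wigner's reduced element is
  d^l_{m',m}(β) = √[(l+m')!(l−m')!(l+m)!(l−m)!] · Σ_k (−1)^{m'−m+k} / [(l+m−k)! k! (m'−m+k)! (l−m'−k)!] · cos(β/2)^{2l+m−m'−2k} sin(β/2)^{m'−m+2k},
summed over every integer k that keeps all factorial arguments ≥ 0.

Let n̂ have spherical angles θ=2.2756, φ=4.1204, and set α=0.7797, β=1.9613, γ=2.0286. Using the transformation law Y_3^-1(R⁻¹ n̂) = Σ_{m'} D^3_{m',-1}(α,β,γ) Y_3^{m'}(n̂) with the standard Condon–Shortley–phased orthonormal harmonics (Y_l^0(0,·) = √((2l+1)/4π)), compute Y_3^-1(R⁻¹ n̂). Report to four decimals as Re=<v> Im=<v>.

Need the full column D^3_{m',-1} for m'=−3..3 at α=0.7797, β=1.9613, γ=2.0286.
cos(β/2)=0.556483, sin(β/2)=0.830859
d^3_{-3,-1}: single k=2 term ⇒ +0.256393;  D = -0.086636-0.241313i
d^3_{-2,-1}: k∈[1..2] ⇒ +0.140212 -0.625125 = -0.484913;  D = +0.437394+0.209351i
d^3_{-1,-1}: k∈[0..2] ⇒ +0.029697 -0.529604 +0.885451 = +0.385543;  D = -0.364327+0.126133i
d^3_{0,-1}: k∈[0..2] ⇒ -0.153595 +1.027186 -0.763272 = +0.110319;  D = -0.048759+0.098959i
d^3_{1,-1}: k∈[0..2] ⇒ +0.397203 -1.180601 +0.328976 = -0.454421;  D = -0.143763-0.431081i
d^3_{2,-1}: k∈[0..1] ⇒ -0.625125 +0.696769 = +0.071644;  D = +0.063901+0.032395i
d^3_{3,-1}: single k=0 term ⇒ +0.571556;  D = +0.544225-0.174630i
Y_3^{m'}(θ=2.2756,φ=4.1204) and Σ D·Y over m':
  (-0.0866-0.2413i)·(+0.1805+0.0376i)  (+0.4374+0.2094i)·(+0.1449+0.3558i)  (-0.3643+0.1261i)·(-0.1509+0.2245i)  (-0.0488+0.0990i)·(+0.2179+0.0000i)  (-0.1438-0.4311i)·(+0.1509+0.2245i)  (+0.0639+0.0324i)·(+0.1449-0.3558i)  (+0.5442-0.1746i)·(-0.1805+0.0376i)
Y_3^-1(R⁻¹ n̂) = +0.002540-0.003508i

Re=0.0025 Im=-0.0035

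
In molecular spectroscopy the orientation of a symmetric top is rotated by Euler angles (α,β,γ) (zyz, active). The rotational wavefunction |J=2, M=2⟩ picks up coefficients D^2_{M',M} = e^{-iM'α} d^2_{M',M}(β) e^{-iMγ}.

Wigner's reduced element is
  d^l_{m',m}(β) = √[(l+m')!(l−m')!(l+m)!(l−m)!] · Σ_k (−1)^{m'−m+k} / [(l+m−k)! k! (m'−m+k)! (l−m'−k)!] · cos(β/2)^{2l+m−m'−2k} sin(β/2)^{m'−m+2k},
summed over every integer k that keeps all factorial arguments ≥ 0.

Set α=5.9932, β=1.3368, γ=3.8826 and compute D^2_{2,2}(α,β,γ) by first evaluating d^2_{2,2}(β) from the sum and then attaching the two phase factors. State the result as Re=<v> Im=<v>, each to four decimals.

Re=0.2352 Im=-0.2977

Split into d^2_{2,2}(β=1.3368) × two z-phases.
With c≡cos(β/2)=0.784814 and s≡sin(β/2)=0.619731, N=[24·1·24·1]^{1/2}=24.000000
k∈{0} keeps every argument non-negative
  k=0: (−1)^0·24.0000/(24)·0.7848^4·0.6197^0 = +0.379374
d^2_{2,2}(1.3368) = +0.379374
D = (+0.836479+0.547999i)·(+0.379374)·(+0.088665-0.996061i) = +0.235215-0.297655i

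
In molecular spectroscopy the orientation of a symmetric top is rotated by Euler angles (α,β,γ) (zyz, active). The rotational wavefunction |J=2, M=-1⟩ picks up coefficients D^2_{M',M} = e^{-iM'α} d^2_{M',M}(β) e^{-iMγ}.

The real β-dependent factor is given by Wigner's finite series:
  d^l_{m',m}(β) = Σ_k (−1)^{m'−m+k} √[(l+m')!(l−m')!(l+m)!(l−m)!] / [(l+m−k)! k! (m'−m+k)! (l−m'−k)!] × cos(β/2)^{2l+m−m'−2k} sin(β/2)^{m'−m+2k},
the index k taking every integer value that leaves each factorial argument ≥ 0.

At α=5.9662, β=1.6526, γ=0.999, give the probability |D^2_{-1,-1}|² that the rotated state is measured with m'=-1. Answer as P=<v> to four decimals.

P=0.2853

First d^2_{-1,-1}(β=1.6526), then the phase factors e^{-i(-1)α} and e^{-i(-1)γ}:
c=cos(1.6526/2)=0.677601, s=sin(1.6526/2)=0.735429; N=√[1·6·1·6]=6.000000
k∈{0,1} keeps every argument non-negative
  k=0: (−1)^0·6.0000/(6)·0.6776^4·0.7354^0 = +0.210813
  k=1: (−1)^1·6.0000/(2)·0.6776^2·0.7354^2 = -0.744992
d^2_{-1,-1}(1.6526) = +0.210813 -0.744992 = -0.534179
|D^2_{-1,-1}|² = |d^2_{-1,-1}(β)|² = (-0.534179)² = 0.285348 (the z-rotation phases have unit modulus)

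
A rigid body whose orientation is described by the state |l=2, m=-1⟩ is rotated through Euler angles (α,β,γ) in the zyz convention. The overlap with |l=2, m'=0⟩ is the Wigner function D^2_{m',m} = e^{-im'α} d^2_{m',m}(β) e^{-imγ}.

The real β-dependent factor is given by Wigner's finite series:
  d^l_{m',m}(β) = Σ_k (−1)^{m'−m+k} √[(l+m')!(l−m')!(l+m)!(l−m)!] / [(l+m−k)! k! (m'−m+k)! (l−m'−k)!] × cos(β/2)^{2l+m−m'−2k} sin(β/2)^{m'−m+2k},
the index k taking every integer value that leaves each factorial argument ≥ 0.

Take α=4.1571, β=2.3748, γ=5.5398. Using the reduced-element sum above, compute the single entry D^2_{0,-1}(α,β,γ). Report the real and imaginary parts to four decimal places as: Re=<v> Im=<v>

Split into d^2_{0,-1}(β=2.3748) × two z-phases.
With c≡cos(β/2)=0.374072 and s≡sin(β/2)=0.927400, N=[2·2·1·6]^{1/2}=4.898979
Admissible k: 0..1 (factorial args all ≥0)
  k=0: (−1)^1·4.8990/(2)·0.3741^3·0.9274^1 = -0.118908
  k=1: (−1)^2·4.8990/(2)·0.3741^1·0.9274^3 = +0.730856
d^2_{0,-1}(2.3748) = -0.118908 +0.730856 = +0.611949
D = (+1.000000+0.000000i)·(+0.611949)·(+0.736182-0.676784i) = +0.450505-0.414157i

Re=0.4505 Im=-0.4142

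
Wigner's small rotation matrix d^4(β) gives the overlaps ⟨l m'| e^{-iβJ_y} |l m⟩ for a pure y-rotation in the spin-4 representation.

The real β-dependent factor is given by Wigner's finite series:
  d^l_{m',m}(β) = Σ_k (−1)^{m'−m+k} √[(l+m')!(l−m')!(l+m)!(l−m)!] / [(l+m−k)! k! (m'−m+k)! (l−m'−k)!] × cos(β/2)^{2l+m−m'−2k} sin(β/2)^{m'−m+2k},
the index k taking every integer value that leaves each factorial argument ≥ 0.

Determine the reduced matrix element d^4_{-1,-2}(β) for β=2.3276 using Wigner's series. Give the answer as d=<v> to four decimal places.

d^4_{-1,-2}(β=2.3276) via Wigner's sum:
Half-angle: c=0.395853, s=0.918314. N=√(6·120·2·720)=1018.233765
Admissible k: 0..2 (factorial args all ≥0)
  k=0: (−1)^1·1018.2338/(240)·0.3959^7·0.9183^1 = -0.005934
  k=1: (−1)^2·1018.2338/(48)·0.3959^5·0.9183^3 = +0.159679
  k=2: (−1)^3·1018.2338/(72)·0.3959^3·0.9183^5 = -0.572891
d^4_{-1,-2}(2.3276) = -0.005934 +0.159679 -0.572891 = -0.419146

d=-0.4191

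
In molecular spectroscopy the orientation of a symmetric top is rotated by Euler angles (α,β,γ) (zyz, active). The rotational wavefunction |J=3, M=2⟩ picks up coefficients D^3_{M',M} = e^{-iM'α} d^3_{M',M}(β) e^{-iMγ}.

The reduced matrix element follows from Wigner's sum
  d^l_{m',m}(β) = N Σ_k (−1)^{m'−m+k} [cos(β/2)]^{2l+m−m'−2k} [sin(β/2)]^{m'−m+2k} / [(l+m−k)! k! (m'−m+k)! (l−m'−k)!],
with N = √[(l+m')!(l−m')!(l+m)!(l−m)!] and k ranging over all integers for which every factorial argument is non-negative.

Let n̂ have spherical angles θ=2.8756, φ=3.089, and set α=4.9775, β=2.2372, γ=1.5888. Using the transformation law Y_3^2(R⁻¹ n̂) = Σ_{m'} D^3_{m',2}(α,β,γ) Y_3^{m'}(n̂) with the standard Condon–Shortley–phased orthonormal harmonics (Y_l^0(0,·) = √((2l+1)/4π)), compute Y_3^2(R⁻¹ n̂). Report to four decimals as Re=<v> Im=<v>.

Re=-0.3139 Im=0.2311

Need the full column D^3_{m',2} for m'=−3..3 at α=4.9775, β=2.2372, γ=1.5888.
cos(β/2)=0.436942, sin(β/2)=0.899490
d^3_{-3,2}: single k=5 term ⇒ +0.630203;  D = +0.433852-0.457086i
d^3_{-2,2}: k∈[4..5] ⇒ +0.624888 -0.529635 = +0.095253;  D = +0.083855+0.045182i
d^3_{-1,2}: k∈[3..4] ⇒ +0.383964 -0.813588 = -0.429624;  D = +0.097570-0.418399i
d^3_{0,2}: k∈[2..3] ⇒ +0.161528 -0.684531 = -0.523003;  D = +0.522664-0.018828i
d^3_{1,2}: k∈[1..2] ⇒ +0.045302 -0.383964 = -0.338662;  D = +0.100443+0.323424i
d^3_{2,2}: k∈[0..1] ⇒ +0.006959 -0.147455 = -0.140496;  D = -0.118568+0.075369i
d^3_{3,2}: single k=0 term ⇒ -0.035091;  D = -0.025926-0.023647i
Y_3^{m'}(θ=2.8756,φ=3.089) and Σ D·Y over m':
  (+0.4339-0.4571i)·(-0.0075-0.0012i)  (+0.0839+0.0452i)·(-0.0678-0.0072i)  (+0.0976-0.4184i)·(-0.3100-0.0163i)  (+0.5227-0.0188i)·(-0.5957+0.0000i)  (+0.1004+0.3234i)·(+0.3100-0.0163i)  (-0.1186+0.0754i)·(-0.0678+0.0072i)  (-0.0259-0.0236i)·(+0.0075-0.0012i)
Y_3^2(R⁻¹ n̂) = -0.313892+0.231116i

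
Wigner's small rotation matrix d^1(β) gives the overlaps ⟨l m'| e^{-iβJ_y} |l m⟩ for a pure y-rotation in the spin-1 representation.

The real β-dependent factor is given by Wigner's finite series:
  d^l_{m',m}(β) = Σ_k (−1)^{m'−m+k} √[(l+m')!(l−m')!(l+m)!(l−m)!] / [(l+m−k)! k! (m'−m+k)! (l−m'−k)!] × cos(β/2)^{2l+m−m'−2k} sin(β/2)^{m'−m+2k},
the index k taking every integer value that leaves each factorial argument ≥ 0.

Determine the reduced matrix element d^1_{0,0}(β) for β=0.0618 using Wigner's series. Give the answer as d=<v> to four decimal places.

d^1_{0,0}(β=0.0618) via Wigner's sum:
c=cos(0.0618/2)=0.999523, s=sin(0.0618/2)=0.030895; N=√[1·1·1·1]=1.000000
k∈{0,1} keeps every argument non-negative
  k=0: (−1)^0·1.0000/(1)·0.9995^2·0.0309^0 = +0.999045
  k=1: (−1)^1·1.0000/(1)·0.9995^0·0.0309^2 = -0.000955
d^1_{0,0}(0.0618) = +0.999045 -0.000955 = +0.998091

d=0.9981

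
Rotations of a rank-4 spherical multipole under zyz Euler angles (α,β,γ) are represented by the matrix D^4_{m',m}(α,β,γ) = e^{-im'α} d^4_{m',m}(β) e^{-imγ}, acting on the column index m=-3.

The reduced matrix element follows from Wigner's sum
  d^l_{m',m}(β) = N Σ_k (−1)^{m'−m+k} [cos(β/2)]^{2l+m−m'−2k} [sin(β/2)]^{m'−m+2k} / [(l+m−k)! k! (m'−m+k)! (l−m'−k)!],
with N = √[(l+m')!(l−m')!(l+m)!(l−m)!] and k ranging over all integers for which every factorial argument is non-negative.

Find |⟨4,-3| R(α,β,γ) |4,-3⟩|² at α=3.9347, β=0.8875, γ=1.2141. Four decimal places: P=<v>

Split into d^4_{-3,-3}(β=0.8875) × two z-phases.
Half-angle: c=0.903148, s=0.429329. N=√(1·5040·1·5040)=5040.000000
k∈{0,1} keeps every argument non-negative
  k=0: (−1)^0·5040.0000/(5040)·0.9031^8·0.4293^0 = +0.442661
  k=1: (−1)^1·5040.0000/(720)·0.9031^6·0.4293^2 = -0.700217
d^4_{-3,-3}(0.8875) = +0.442661 -0.700217 = -0.257556
|D^4_{-3,-3}|² = |d^4_{-3,-3}(β)|² = (-0.257556)² = 0.066335 (the z-rotation phases have unit modulus)

P=0.0663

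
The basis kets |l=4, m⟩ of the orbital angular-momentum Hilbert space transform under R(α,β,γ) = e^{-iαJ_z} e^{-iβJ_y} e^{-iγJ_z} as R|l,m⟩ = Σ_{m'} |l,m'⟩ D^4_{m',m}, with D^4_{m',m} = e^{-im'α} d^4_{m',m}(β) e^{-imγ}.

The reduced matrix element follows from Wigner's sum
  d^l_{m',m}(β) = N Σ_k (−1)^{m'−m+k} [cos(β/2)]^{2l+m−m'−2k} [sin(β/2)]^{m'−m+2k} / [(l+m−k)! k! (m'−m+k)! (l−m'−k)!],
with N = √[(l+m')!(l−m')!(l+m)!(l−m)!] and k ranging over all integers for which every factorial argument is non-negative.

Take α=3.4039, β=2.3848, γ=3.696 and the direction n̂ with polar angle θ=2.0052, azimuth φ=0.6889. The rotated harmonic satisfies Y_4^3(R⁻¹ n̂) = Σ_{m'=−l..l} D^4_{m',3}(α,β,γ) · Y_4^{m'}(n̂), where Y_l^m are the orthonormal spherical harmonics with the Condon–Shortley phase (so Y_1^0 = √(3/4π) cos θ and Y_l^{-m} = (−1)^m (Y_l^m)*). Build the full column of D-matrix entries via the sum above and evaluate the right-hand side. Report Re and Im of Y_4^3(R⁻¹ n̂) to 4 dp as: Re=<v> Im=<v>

Re=0.2824 Im=0.0813

Need the full column D^4_{m',3} for m'=−4..4 at α=3.4039, β=2.3848, γ=3.696.
cos(β/2)=0.369431, sin(β/2)=0.929258
d^4_{-4,3}: single k=7 term ⇒ +0.625220;  D = -0.511026+0.360212i
d^4_{-3,3}: k∈[6..7] ⇒ +0.615152 -0.556021 = +0.059131;  D = +0.037844-0.045435i
d^4_{-2,3}: k∈[5..6] ⇒ +0.392163 -0.827089 = -0.434926;  D = +0.182173-0.394935i
d^4_{-1,3}: k∈[4..5] ⇒ +0.183737 -0.697517 = -0.513780;  D = -0.086863+0.506384i
d^4_{0,3}: k∈[3..4] ⇒ +0.065334 -0.413376 = -0.348042;  D = -0.032122-0.346557i
d^4_{1,3}: k∈[2..3] ⇒ +0.017424 -0.183737 = -0.166313;  D = +0.057767+0.155959i
d^4_{2,3}: k∈[1..2] ⇒ +0.003265 -0.061981 = -0.058716;  D = -0.033974-0.047888i
d^4_{3,3}: k∈[0..1] ⇒ +0.000347 -0.015366 = -0.015019;  D = +0.011570+0.009577i
d^4_{4,3}: single k=0 term ⇒ -0.002468;  D = -0.002245-0.001027i
Y_4^{m'}(θ=2.0052,φ=0.6889) and Σ D·Y over m':
  (-0.5110+0.3602i)·(-0.2776-0.1128i)  (+0.0378-0.0454i)·(+0.1871+0.3459i)  (+0.1822-0.3949i)·(+0.0127-0.0648i)  (-0.0869+0.5064i)·(+0.2454-0.2021i)  (-0.0321-0.3466i)·(-0.1286+0.0000i)  (+0.0578+0.1560i)·(-0.2454-0.2021i)  (-0.0340-0.0479i)·(+0.0127+0.0648i)  (+0.0116+0.0096i)·(-0.1871+0.3459i)  (-0.0022-0.0010i)·(-0.2776+0.1128i)
Y_4^3(R⁻¹ n̂) = +0.282423+0.081310i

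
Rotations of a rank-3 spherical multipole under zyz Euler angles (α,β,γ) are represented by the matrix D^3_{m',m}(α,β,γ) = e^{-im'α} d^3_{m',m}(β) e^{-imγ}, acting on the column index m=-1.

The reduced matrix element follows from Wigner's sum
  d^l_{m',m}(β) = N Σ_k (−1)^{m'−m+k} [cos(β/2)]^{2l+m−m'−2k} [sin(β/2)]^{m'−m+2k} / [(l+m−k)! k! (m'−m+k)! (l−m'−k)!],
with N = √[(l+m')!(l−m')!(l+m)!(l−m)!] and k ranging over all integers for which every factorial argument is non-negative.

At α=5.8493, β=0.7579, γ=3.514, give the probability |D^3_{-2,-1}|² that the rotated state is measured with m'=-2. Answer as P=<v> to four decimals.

P=0.3058

First d^3_{-2,-1}(β=0.7579), then the phase factors e^{-i(-2)α} and e^{-i(-1)γ}:
With c≡cos(β/2)=0.929054 and s≡sin(β/2)=0.369945, N=[1·120·2·24]^{1/2}=75.894664
The bounds max(0,m−m')=1 and min(l+m,l−m')=2 give 2 terms
  k=1: (−1)^0·75.8947/(24)·0.9291^5·0.3699^1 = +0.809732
  k=2: (−1)^1·75.8947/(12)·0.9291^3·0.3699^3 = -0.256782
d^3_{-2,-1}(0.7579) = +0.809732 -0.256782 = +0.552950
|D^3_{-2,-1}|² = |d^3_{-2,-1}(β)|² = (+0.552950)² = 0.305754 (the z-rotation phases have unit modulus)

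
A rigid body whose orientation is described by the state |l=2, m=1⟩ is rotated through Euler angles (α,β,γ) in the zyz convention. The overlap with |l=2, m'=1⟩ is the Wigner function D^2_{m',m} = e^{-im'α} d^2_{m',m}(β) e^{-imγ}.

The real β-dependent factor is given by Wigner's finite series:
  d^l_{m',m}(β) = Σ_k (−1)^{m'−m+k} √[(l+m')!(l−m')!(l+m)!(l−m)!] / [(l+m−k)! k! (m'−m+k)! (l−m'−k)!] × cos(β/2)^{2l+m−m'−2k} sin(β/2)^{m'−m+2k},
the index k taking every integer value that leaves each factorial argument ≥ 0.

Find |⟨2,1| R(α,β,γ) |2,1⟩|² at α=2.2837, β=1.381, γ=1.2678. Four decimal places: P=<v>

P=0.1370

D^2_{1,1}(2.2837,1.381,1.2678) = e^{-i·1·2.2837}·d^2_{1,1}(1.381)·e^{-i·1·1.2678}. Compute d first:
c=cos(1.381/2)=0.770928, s=sin(1.381/2)=0.636923; N=√[6·1·6·1]=6.000000
Admissible k: 0..1 (factorial args all ≥0)
  k=0: (−1)^0·6.0000/(6)·0.7709^4·0.6369^0 = +0.353227
  k=1: (−1)^1·6.0000/(2)·0.7709^2·0.6369^2 = -0.723306
d^2_{1,1}(1.381) = +0.353227 -0.723306 = -0.370078
|D^2_{1,1}|² = |d^2_{1,1}(β)|² = (-0.370078)² = 0.136958 (the z-rotation phases have unit modulus)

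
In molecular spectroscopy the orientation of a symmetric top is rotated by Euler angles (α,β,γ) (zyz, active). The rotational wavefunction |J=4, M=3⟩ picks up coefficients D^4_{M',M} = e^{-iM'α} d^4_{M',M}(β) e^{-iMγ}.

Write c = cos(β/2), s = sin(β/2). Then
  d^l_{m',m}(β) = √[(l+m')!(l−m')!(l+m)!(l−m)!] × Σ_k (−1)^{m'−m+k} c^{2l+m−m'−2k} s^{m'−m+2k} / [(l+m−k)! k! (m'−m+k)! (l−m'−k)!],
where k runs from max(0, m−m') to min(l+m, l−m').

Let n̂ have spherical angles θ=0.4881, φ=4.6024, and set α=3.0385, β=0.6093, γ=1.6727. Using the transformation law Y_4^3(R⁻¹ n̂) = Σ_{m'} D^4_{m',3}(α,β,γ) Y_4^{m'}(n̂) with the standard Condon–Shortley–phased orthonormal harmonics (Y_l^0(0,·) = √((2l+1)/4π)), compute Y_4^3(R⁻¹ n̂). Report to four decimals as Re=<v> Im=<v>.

Need the full column D^4_{m',3} for m'=−4..4 at α=3.0385, β=0.6093, γ=1.6727.
cos(β/2)=0.953952, sin(β/2)=0.299959
d^4_{-4,3}: single k=7 term ⇒ +0.000590;  D = +0.000388+0.000444i
d^4_{-3,3}: k∈[6..7] ⇒ +0.004640 -0.000066 = +0.004575;  D = -0.002639-0.003736i
d^4_{-2,3}: k∈[5..6] ⇒ +0.023663 -0.000780 = +0.022883;  D = +0.011209+0.019950i
d^4_{-1,3}: k∈[4..5] ⇒ +0.088690 -0.005261 = +0.083429;  D = -0.033164-0.076554i
d^4_{0,3}: k∈[3..4] ⇒ +0.252280 -0.024943 = +0.227337;  D = +0.068422+0.216796i
d^4_{1,3}: k∈[2..3] ⇒ +0.538213 -0.088690 = +0.449523;  D = -0.090460-0.440327i
d^4_{2,3}: k∈[1..2] ⇒ +0.806886 -0.239334 = +0.567551;  D = +0.056393+0.564743i
d^4_{3,3}: k∈[0..1] ⇒ +0.685823 -0.474659 = +0.211164;  D = +0.000753-0.211163i
d^4_{4,3}: single k=0 term ⇒ -0.609948;  D = +0.064934-0.606482i
Y_4^{m'}(θ=0.4881,φ=4.6024) and Σ D·Y over m':
  (+0.0004+0.0004i)·(+0.0194+0.0091i)  (-0.0026-0.0037i)·(+0.0369-0.1079i)  (+0.0112+0.0200i)·(-0.3202-0.0716i)  (-0.0332-0.0766i)·(-0.0529+0.4792i)  (+0.0684+0.2168i)·(+0.0948+0.0000i)  (-0.0905-0.4403i)·(+0.0529+0.4792i)  (+0.0564+0.5647i)·(-0.3202+0.0716i)  (+0.0008-0.2112i)·(-0.0369-0.1079i)  (+0.0649-0.6065i)·(+0.0194-0.0091i)
Y_4^3(R⁻¹ n̂) = +0.162932-0.246410i

Re=0.1629 Im=-0.2464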